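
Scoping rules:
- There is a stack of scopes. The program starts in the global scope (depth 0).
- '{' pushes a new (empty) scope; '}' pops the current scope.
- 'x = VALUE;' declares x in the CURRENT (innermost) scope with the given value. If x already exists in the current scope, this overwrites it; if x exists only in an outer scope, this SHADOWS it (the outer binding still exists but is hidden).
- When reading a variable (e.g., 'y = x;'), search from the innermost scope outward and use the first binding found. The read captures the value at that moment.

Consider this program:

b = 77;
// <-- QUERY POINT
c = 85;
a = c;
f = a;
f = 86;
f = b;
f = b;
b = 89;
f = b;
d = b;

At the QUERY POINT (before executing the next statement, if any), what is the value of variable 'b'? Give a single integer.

Step 1: declare b=77 at depth 0
Visible at query point: b=77

Answer: 77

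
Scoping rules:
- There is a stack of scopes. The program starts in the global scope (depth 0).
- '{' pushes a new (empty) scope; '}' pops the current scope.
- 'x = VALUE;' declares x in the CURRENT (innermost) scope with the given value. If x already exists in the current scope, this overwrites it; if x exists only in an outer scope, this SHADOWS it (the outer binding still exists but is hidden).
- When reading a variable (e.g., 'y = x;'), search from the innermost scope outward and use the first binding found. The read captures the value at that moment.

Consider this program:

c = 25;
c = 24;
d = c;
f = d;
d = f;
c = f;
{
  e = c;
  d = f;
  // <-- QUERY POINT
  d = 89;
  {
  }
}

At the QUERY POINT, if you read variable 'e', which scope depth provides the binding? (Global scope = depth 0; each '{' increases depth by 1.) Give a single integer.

Step 1: declare c=25 at depth 0
Step 2: declare c=24 at depth 0
Step 3: declare d=(read c)=24 at depth 0
Step 4: declare f=(read d)=24 at depth 0
Step 5: declare d=(read f)=24 at depth 0
Step 6: declare c=(read f)=24 at depth 0
Step 7: enter scope (depth=1)
Step 8: declare e=(read c)=24 at depth 1
Step 9: declare d=(read f)=24 at depth 1
Visible at query point: c=24 d=24 e=24 f=24

Answer: 1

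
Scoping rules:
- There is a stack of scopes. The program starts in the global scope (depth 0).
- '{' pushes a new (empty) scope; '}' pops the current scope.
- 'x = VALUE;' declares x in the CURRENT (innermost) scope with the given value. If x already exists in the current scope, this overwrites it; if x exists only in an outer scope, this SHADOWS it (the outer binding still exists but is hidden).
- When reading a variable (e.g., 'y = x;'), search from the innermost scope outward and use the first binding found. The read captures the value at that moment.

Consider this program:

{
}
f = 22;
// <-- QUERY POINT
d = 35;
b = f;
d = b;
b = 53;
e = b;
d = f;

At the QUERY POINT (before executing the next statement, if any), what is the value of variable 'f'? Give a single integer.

Step 1: enter scope (depth=1)
Step 2: exit scope (depth=0)
Step 3: declare f=22 at depth 0
Visible at query point: f=22

Answer: 22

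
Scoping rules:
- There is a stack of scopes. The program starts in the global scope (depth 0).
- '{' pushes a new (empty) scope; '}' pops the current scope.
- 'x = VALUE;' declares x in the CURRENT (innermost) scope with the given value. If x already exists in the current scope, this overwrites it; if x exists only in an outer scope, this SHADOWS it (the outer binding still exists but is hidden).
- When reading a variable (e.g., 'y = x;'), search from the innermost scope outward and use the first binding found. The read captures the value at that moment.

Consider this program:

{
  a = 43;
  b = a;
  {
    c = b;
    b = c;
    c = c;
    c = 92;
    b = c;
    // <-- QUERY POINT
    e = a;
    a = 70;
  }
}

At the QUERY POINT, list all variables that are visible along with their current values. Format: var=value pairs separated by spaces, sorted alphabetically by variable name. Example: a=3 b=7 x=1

Answer: a=43 b=92 c=92

Derivation:
Step 1: enter scope (depth=1)
Step 2: declare a=43 at depth 1
Step 3: declare b=(read a)=43 at depth 1
Step 4: enter scope (depth=2)
Step 5: declare c=(read b)=43 at depth 2
Step 6: declare b=(read c)=43 at depth 2
Step 7: declare c=(read c)=43 at depth 2
Step 8: declare c=92 at depth 2
Step 9: declare b=(read c)=92 at depth 2
Visible at query point: a=43 b=92 c=92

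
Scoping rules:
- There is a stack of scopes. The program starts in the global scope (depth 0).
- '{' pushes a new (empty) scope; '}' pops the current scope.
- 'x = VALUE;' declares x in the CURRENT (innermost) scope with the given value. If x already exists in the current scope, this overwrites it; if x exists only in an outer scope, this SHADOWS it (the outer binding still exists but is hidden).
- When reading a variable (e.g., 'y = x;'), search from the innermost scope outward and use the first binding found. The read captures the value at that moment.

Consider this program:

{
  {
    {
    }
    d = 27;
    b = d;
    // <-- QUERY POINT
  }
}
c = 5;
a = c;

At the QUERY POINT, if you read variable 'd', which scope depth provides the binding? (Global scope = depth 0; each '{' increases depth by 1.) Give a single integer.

Step 1: enter scope (depth=1)
Step 2: enter scope (depth=2)
Step 3: enter scope (depth=3)
Step 4: exit scope (depth=2)
Step 5: declare d=27 at depth 2
Step 6: declare b=(read d)=27 at depth 2
Visible at query point: b=27 d=27

Answer: 2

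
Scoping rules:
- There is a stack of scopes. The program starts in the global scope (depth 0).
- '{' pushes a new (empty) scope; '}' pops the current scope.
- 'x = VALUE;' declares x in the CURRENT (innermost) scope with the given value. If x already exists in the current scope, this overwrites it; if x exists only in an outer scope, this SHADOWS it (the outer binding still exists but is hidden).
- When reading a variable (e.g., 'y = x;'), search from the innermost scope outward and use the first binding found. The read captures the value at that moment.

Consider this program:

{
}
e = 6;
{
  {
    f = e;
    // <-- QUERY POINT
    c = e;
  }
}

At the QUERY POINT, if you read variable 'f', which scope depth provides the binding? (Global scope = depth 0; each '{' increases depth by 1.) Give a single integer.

Answer: 2

Derivation:
Step 1: enter scope (depth=1)
Step 2: exit scope (depth=0)
Step 3: declare e=6 at depth 0
Step 4: enter scope (depth=1)
Step 5: enter scope (depth=2)
Step 6: declare f=(read e)=6 at depth 2
Visible at query point: e=6 f=6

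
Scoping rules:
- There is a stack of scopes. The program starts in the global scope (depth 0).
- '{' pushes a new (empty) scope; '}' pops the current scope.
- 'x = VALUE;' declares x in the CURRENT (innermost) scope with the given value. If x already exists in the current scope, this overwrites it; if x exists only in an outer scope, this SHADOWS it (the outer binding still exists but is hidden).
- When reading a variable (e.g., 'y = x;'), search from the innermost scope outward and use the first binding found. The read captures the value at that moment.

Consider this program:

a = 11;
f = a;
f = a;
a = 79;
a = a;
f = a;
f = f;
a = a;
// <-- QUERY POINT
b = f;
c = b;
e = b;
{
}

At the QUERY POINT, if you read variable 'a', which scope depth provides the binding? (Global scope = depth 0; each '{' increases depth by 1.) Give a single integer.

Answer: 0

Derivation:
Step 1: declare a=11 at depth 0
Step 2: declare f=(read a)=11 at depth 0
Step 3: declare f=(read a)=11 at depth 0
Step 4: declare a=79 at depth 0
Step 5: declare a=(read a)=79 at depth 0
Step 6: declare f=(read a)=79 at depth 0
Step 7: declare f=(read f)=79 at depth 0
Step 8: declare a=(read a)=79 at depth 0
Visible at query point: a=79 f=79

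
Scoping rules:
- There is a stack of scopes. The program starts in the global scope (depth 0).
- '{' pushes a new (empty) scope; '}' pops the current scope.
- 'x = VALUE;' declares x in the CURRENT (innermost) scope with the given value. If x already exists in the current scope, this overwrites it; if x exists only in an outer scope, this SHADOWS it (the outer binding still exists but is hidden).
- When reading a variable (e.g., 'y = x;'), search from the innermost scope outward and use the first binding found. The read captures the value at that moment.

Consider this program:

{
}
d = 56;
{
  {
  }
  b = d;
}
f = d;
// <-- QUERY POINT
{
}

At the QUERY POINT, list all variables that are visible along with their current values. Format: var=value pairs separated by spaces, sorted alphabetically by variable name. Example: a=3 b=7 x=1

Answer: d=56 f=56

Derivation:
Step 1: enter scope (depth=1)
Step 2: exit scope (depth=0)
Step 3: declare d=56 at depth 0
Step 4: enter scope (depth=1)
Step 5: enter scope (depth=2)
Step 6: exit scope (depth=1)
Step 7: declare b=(read d)=56 at depth 1
Step 8: exit scope (depth=0)
Step 9: declare f=(read d)=56 at depth 0
Visible at query point: d=56 f=56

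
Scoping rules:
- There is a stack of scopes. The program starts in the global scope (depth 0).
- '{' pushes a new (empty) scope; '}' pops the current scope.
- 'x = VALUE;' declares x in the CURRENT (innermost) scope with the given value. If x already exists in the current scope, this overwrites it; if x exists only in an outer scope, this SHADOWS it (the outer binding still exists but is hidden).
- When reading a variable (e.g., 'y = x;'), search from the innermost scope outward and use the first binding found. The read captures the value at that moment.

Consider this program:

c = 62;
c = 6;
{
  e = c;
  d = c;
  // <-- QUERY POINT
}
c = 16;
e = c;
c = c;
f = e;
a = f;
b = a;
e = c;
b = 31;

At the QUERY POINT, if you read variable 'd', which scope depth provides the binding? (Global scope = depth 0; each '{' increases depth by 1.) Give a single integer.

Step 1: declare c=62 at depth 0
Step 2: declare c=6 at depth 0
Step 3: enter scope (depth=1)
Step 4: declare e=(read c)=6 at depth 1
Step 5: declare d=(read c)=6 at depth 1
Visible at query point: c=6 d=6 e=6

Answer: 1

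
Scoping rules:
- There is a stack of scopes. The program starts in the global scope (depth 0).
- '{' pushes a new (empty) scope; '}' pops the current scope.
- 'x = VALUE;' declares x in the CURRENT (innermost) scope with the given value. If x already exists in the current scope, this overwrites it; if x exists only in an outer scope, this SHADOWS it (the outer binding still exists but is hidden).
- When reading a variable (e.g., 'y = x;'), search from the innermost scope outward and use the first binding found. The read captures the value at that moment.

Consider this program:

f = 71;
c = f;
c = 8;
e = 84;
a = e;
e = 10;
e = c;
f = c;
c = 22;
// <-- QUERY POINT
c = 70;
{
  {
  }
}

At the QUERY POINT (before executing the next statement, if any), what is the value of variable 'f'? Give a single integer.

Answer: 8

Derivation:
Step 1: declare f=71 at depth 0
Step 2: declare c=(read f)=71 at depth 0
Step 3: declare c=8 at depth 0
Step 4: declare e=84 at depth 0
Step 5: declare a=(read e)=84 at depth 0
Step 6: declare e=10 at depth 0
Step 7: declare e=(read c)=8 at depth 0
Step 8: declare f=(read c)=8 at depth 0
Step 9: declare c=22 at depth 0
Visible at query point: a=84 c=22 e=8 f=8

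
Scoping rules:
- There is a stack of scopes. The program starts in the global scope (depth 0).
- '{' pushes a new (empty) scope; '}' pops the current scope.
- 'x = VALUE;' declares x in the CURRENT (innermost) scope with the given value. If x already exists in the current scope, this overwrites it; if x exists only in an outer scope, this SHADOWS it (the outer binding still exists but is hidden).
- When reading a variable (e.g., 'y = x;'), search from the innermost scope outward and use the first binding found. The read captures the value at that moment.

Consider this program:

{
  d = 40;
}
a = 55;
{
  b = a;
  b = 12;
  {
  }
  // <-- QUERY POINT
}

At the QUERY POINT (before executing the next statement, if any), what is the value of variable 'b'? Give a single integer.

Step 1: enter scope (depth=1)
Step 2: declare d=40 at depth 1
Step 3: exit scope (depth=0)
Step 4: declare a=55 at depth 0
Step 5: enter scope (depth=1)
Step 6: declare b=(read a)=55 at depth 1
Step 7: declare b=12 at depth 1
Step 8: enter scope (depth=2)
Step 9: exit scope (depth=1)
Visible at query point: a=55 b=12

Answer: 12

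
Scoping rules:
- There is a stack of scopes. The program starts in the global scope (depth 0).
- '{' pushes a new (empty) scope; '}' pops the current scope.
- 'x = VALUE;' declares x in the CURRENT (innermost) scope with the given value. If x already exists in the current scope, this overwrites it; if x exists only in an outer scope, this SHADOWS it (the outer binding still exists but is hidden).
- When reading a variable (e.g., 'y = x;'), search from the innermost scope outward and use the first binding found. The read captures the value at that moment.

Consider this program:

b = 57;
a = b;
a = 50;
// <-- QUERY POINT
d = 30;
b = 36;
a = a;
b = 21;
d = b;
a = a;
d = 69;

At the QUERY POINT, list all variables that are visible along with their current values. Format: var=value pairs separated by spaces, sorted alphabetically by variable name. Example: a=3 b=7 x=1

Answer: a=50 b=57

Derivation:
Step 1: declare b=57 at depth 0
Step 2: declare a=(read b)=57 at depth 0
Step 3: declare a=50 at depth 0
Visible at query point: a=50 b=57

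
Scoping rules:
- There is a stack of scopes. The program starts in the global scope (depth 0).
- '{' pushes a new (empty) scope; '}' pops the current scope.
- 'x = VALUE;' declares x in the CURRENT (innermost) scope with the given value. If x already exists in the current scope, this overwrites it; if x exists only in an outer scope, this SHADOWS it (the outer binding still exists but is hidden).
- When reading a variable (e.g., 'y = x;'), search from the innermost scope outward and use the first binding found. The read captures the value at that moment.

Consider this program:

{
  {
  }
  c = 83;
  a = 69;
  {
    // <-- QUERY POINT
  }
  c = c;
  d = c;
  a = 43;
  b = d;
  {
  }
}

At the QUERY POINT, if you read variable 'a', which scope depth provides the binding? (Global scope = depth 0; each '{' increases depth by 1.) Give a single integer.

Step 1: enter scope (depth=1)
Step 2: enter scope (depth=2)
Step 3: exit scope (depth=1)
Step 4: declare c=83 at depth 1
Step 5: declare a=69 at depth 1
Step 6: enter scope (depth=2)
Visible at query point: a=69 c=83

Answer: 1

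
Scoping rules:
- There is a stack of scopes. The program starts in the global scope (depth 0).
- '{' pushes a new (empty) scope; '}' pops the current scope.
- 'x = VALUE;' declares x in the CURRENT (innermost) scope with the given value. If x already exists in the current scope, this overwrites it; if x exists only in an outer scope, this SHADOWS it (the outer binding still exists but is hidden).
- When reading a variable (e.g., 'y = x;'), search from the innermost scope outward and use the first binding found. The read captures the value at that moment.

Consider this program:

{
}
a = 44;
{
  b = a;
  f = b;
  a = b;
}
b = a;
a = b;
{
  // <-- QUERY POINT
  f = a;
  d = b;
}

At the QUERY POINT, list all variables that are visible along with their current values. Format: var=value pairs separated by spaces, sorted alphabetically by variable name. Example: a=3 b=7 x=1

Step 1: enter scope (depth=1)
Step 2: exit scope (depth=0)
Step 3: declare a=44 at depth 0
Step 4: enter scope (depth=1)
Step 5: declare b=(read a)=44 at depth 1
Step 6: declare f=(read b)=44 at depth 1
Step 7: declare a=(read b)=44 at depth 1
Step 8: exit scope (depth=0)
Step 9: declare b=(read a)=44 at depth 0
Step 10: declare a=(read b)=44 at depth 0
Step 11: enter scope (depth=1)
Visible at query point: a=44 b=44

Answer: a=44 b=44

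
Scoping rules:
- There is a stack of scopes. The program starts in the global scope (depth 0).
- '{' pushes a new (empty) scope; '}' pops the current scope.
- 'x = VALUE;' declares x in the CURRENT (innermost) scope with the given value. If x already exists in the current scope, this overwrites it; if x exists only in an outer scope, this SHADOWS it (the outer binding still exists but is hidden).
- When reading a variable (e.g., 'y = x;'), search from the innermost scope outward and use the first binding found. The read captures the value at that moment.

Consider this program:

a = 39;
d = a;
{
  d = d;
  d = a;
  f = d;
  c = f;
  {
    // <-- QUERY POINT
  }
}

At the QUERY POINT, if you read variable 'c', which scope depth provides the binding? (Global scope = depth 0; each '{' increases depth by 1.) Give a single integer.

Answer: 1

Derivation:
Step 1: declare a=39 at depth 0
Step 2: declare d=(read a)=39 at depth 0
Step 3: enter scope (depth=1)
Step 4: declare d=(read d)=39 at depth 1
Step 5: declare d=(read a)=39 at depth 1
Step 6: declare f=(read d)=39 at depth 1
Step 7: declare c=(read f)=39 at depth 1
Step 8: enter scope (depth=2)
Visible at query point: a=39 c=39 d=39 f=39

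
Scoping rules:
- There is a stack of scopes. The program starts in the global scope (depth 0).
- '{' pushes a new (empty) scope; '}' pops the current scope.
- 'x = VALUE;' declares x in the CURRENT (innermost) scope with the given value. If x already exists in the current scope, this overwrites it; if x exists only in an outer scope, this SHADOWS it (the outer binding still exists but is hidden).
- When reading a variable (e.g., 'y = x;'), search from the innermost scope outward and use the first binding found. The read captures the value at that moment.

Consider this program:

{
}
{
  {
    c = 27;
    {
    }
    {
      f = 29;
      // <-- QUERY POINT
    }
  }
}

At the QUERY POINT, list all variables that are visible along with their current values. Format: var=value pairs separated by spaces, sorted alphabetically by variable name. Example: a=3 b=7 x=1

Step 1: enter scope (depth=1)
Step 2: exit scope (depth=0)
Step 3: enter scope (depth=1)
Step 4: enter scope (depth=2)
Step 5: declare c=27 at depth 2
Step 6: enter scope (depth=3)
Step 7: exit scope (depth=2)
Step 8: enter scope (depth=3)
Step 9: declare f=29 at depth 3
Visible at query point: c=27 f=29

Answer: c=27 f=29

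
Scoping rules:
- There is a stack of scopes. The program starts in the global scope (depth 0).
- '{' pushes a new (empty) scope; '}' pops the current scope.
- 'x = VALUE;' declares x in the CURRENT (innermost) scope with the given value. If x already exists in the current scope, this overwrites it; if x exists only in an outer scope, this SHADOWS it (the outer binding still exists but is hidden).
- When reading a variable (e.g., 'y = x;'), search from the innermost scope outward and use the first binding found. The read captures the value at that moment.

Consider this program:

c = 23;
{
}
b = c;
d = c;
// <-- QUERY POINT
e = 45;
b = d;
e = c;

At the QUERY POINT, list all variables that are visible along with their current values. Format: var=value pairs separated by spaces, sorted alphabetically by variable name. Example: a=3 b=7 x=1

Answer: b=23 c=23 d=23

Derivation:
Step 1: declare c=23 at depth 0
Step 2: enter scope (depth=1)
Step 3: exit scope (depth=0)
Step 4: declare b=(read c)=23 at depth 0
Step 5: declare d=(read c)=23 at depth 0
Visible at query point: b=23 c=23 d=23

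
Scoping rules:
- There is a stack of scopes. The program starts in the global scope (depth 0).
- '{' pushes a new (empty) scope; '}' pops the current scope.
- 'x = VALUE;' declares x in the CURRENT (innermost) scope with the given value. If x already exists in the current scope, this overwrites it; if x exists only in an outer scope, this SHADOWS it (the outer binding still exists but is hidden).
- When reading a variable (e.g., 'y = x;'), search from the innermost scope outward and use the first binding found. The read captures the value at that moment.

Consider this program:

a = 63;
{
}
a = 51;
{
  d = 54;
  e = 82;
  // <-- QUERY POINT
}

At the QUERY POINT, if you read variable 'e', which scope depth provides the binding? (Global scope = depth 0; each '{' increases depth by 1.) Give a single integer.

Step 1: declare a=63 at depth 0
Step 2: enter scope (depth=1)
Step 3: exit scope (depth=0)
Step 4: declare a=51 at depth 0
Step 5: enter scope (depth=1)
Step 6: declare d=54 at depth 1
Step 7: declare e=82 at depth 1
Visible at query point: a=51 d=54 e=82

Answer: 1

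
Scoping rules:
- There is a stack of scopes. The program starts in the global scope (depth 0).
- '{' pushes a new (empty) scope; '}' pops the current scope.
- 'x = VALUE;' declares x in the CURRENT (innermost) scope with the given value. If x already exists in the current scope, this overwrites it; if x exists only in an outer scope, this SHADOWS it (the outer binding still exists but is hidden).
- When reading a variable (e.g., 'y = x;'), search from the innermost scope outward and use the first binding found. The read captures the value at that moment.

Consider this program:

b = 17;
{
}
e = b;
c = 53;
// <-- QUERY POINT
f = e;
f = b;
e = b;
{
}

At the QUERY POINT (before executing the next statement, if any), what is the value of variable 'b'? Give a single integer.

Answer: 17

Derivation:
Step 1: declare b=17 at depth 0
Step 2: enter scope (depth=1)
Step 3: exit scope (depth=0)
Step 4: declare e=(read b)=17 at depth 0
Step 5: declare c=53 at depth 0
Visible at query point: b=17 c=53 e=17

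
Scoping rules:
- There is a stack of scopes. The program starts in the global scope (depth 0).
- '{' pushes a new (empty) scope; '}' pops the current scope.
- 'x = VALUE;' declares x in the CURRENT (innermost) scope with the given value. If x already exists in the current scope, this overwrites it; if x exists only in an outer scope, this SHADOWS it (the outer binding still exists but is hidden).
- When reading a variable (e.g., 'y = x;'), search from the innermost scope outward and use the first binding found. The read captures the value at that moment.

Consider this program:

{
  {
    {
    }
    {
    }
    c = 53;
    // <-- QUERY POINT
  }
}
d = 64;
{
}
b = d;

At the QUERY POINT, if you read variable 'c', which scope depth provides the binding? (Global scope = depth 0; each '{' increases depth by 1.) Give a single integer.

Step 1: enter scope (depth=1)
Step 2: enter scope (depth=2)
Step 3: enter scope (depth=3)
Step 4: exit scope (depth=2)
Step 5: enter scope (depth=3)
Step 6: exit scope (depth=2)
Step 7: declare c=53 at depth 2
Visible at query point: c=53

Answer: 2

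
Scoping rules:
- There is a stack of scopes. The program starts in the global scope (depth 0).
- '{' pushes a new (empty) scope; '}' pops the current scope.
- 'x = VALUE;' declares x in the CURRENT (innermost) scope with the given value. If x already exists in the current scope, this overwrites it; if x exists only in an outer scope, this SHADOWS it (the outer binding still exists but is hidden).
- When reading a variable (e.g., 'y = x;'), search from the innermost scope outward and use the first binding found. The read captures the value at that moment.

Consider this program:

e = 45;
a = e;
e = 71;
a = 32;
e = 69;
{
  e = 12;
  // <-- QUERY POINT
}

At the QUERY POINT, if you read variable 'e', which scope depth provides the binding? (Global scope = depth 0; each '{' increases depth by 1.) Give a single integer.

Answer: 1

Derivation:
Step 1: declare e=45 at depth 0
Step 2: declare a=(read e)=45 at depth 0
Step 3: declare e=71 at depth 0
Step 4: declare a=32 at depth 0
Step 5: declare e=69 at depth 0
Step 6: enter scope (depth=1)
Step 7: declare e=12 at depth 1
Visible at query point: a=32 e=12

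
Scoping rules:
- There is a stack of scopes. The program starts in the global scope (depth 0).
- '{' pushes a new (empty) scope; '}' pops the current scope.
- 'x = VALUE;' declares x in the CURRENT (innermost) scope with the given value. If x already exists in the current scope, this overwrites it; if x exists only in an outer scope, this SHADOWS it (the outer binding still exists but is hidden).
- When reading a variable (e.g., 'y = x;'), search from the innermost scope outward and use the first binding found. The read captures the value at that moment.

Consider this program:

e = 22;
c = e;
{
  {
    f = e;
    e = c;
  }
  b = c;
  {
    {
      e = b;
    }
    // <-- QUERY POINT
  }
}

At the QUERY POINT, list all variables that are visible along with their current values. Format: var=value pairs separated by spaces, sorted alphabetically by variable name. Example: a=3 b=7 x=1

Step 1: declare e=22 at depth 0
Step 2: declare c=(read e)=22 at depth 0
Step 3: enter scope (depth=1)
Step 4: enter scope (depth=2)
Step 5: declare f=(read e)=22 at depth 2
Step 6: declare e=(read c)=22 at depth 2
Step 7: exit scope (depth=1)
Step 8: declare b=(read c)=22 at depth 1
Step 9: enter scope (depth=2)
Step 10: enter scope (depth=3)
Step 11: declare e=(read b)=22 at depth 3
Step 12: exit scope (depth=2)
Visible at query point: b=22 c=22 e=22

Answer: b=22 c=22 e=22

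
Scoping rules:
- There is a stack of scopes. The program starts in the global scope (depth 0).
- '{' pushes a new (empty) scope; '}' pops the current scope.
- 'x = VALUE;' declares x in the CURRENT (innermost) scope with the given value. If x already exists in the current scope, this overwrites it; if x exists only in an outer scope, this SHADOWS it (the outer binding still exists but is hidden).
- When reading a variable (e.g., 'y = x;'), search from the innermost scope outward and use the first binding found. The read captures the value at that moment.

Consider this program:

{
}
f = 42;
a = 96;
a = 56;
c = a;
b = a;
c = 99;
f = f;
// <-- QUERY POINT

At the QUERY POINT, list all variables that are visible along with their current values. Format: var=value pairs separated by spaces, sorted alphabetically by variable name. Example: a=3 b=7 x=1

Step 1: enter scope (depth=1)
Step 2: exit scope (depth=0)
Step 3: declare f=42 at depth 0
Step 4: declare a=96 at depth 0
Step 5: declare a=56 at depth 0
Step 6: declare c=(read a)=56 at depth 0
Step 7: declare b=(read a)=56 at depth 0
Step 8: declare c=99 at depth 0
Step 9: declare f=(read f)=42 at depth 0
Visible at query point: a=56 b=56 c=99 f=42

Answer: a=56 b=56 c=99 f=42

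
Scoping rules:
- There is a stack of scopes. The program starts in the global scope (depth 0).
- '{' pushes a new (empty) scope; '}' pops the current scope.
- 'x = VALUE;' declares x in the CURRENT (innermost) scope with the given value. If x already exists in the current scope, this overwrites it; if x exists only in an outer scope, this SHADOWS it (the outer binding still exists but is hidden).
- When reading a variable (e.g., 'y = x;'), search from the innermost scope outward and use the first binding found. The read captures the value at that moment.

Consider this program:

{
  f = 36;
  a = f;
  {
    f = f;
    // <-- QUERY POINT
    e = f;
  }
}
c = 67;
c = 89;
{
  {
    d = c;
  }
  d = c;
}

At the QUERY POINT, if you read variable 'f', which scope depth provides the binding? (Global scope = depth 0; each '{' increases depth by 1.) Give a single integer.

Answer: 2

Derivation:
Step 1: enter scope (depth=1)
Step 2: declare f=36 at depth 1
Step 3: declare a=(read f)=36 at depth 1
Step 4: enter scope (depth=2)
Step 5: declare f=(read f)=36 at depth 2
Visible at query point: a=36 f=36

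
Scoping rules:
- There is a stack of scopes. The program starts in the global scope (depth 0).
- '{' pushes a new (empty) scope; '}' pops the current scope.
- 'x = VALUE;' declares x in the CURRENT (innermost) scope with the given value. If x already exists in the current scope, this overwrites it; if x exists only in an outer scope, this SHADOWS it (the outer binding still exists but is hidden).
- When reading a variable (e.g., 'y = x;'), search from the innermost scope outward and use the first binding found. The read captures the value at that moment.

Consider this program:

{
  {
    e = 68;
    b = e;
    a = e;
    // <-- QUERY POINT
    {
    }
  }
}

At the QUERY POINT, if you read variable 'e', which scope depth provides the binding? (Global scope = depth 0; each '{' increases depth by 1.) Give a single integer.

Answer: 2

Derivation:
Step 1: enter scope (depth=1)
Step 2: enter scope (depth=2)
Step 3: declare e=68 at depth 2
Step 4: declare b=(read e)=68 at depth 2
Step 5: declare a=(read e)=68 at depth 2
Visible at query point: a=68 b=68 e=68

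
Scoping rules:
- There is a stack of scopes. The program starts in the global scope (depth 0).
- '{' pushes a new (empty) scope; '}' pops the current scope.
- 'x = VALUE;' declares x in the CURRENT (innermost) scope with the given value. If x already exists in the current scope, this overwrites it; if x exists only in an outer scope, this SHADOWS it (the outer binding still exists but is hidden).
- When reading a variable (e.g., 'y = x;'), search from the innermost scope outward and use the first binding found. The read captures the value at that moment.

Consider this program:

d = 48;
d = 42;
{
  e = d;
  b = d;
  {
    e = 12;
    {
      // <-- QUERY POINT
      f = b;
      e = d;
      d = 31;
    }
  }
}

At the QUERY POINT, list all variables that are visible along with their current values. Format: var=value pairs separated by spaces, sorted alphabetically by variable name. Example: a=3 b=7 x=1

Step 1: declare d=48 at depth 0
Step 2: declare d=42 at depth 0
Step 3: enter scope (depth=1)
Step 4: declare e=(read d)=42 at depth 1
Step 5: declare b=(read d)=42 at depth 1
Step 6: enter scope (depth=2)
Step 7: declare e=12 at depth 2
Step 8: enter scope (depth=3)
Visible at query point: b=42 d=42 e=12

Answer: b=42 d=42 e=12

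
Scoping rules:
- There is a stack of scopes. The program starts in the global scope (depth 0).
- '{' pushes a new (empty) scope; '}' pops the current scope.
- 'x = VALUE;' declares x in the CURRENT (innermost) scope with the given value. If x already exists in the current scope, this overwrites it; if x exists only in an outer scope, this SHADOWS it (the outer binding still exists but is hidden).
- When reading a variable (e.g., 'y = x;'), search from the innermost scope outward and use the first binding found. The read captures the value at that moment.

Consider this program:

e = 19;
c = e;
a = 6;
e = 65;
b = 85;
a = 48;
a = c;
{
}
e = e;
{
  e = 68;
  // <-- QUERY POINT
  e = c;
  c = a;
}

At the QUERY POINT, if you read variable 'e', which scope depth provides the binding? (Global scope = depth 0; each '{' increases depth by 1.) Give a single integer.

Step 1: declare e=19 at depth 0
Step 2: declare c=(read e)=19 at depth 0
Step 3: declare a=6 at depth 0
Step 4: declare e=65 at depth 0
Step 5: declare b=85 at depth 0
Step 6: declare a=48 at depth 0
Step 7: declare a=(read c)=19 at depth 0
Step 8: enter scope (depth=1)
Step 9: exit scope (depth=0)
Step 10: declare e=(read e)=65 at depth 0
Step 11: enter scope (depth=1)
Step 12: declare e=68 at depth 1
Visible at query point: a=19 b=85 c=19 e=68

Answer: 1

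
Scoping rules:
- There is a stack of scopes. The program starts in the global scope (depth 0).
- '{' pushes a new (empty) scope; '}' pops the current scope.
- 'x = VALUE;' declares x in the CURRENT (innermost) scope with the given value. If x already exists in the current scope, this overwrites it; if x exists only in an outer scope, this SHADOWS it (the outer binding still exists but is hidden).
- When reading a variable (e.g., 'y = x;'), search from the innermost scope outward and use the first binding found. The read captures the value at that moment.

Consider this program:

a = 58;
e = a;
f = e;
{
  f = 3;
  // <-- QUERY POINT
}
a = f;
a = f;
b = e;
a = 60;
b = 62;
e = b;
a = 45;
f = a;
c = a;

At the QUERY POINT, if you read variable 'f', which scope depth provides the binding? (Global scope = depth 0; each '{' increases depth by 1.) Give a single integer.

Answer: 1

Derivation:
Step 1: declare a=58 at depth 0
Step 2: declare e=(read a)=58 at depth 0
Step 3: declare f=(read e)=58 at depth 0
Step 4: enter scope (depth=1)
Step 5: declare f=3 at depth 1
Visible at query point: a=58 e=58 f=3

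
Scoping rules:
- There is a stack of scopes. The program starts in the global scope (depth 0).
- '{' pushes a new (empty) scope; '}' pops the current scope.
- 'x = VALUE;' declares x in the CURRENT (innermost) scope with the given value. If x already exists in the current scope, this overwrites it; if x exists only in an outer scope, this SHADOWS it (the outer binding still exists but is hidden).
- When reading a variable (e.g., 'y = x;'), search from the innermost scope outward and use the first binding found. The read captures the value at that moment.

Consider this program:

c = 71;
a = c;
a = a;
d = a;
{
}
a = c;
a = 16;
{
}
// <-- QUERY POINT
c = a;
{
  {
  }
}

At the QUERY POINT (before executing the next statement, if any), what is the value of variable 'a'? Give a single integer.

Answer: 16

Derivation:
Step 1: declare c=71 at depth 0
Step 2: declare a=(read c)=71 at depth 0
Step 3: declare a=(read a)=71 at depth 0
Step 4: declare d=(read a)=71 at depth 0
Step 5: enter scope (depth=1)
Step 6: exit scope (depth=0)
Step 7: declare a=(read c)=71 at depth 0
Step 8: declare a=16 at depth 0
Step 9: enter scope (depth=1)
Step 10: exit scope (depth=0)
Visible at query point: a=16 c=71 d=71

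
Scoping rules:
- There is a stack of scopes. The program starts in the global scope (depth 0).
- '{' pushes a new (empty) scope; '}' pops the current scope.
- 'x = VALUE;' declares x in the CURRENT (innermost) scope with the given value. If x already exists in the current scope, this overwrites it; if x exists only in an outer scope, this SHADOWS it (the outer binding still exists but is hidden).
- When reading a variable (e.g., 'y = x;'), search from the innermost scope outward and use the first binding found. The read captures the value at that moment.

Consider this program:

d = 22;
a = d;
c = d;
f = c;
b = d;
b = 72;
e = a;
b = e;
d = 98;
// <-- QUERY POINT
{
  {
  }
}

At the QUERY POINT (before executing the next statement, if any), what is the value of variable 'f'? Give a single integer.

Step 1: declare d=22 at depth 0
Step 2: declare a=(read d)=22 at depth 0
Step 3: declare c=(read d)=22 at depth 0
Step 4: declare f=(read c)=22 at depth 0
Step 5: declare b=(read d)=22 at depth 0
Step 6: declare b=72 at depth 0
Step 7: declare e=(read a)=22 at depth 0
Step 8: declare b=(read e)=22 at depth 0
Step 9: declare d=98 at depth 0
Visible at query point: a=22 b=22 c=22 d=98 e=22 f=22

Answer: 22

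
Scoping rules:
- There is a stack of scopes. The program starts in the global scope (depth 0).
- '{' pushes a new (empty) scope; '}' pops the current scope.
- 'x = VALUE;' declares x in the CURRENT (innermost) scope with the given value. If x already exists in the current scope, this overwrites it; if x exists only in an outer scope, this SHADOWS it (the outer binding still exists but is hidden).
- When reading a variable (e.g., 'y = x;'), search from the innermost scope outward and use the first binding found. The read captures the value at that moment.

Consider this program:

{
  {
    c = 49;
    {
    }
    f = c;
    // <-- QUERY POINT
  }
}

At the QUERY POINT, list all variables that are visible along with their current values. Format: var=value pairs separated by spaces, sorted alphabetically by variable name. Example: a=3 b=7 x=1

Step 1: enter scope (depth=1)
Step 2: enter scope (depth=2)
Step 3: declare c=49 at depth 2
Step 4: enter scope (depth=3)
Step 5: exit scope (depth=2)
Step 6: declare f=(read c)=49 at depth 2
Visible at query point: c=49 f=49

Answer: c=49 f=49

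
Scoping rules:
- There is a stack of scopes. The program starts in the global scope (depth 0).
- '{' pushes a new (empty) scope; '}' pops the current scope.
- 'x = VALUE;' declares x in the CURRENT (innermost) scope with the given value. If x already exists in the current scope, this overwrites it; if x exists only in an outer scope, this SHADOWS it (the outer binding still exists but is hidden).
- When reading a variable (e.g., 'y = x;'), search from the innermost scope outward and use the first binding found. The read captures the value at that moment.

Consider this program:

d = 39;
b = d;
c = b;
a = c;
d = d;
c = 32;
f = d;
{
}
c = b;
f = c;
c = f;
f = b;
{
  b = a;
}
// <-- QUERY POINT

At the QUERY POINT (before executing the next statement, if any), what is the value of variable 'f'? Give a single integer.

Step 1: declare d=39 at depth 0
Step 2: declare b=(read d)=39 at depth 0
Step 3: declare c=(read b)=39 at depth 0
Step 4: declare a=(read c)=39 at depth 0
Step 5: declare d=(read d)=39 at depth 0
Step 6: declare c=32 at depth 0
Step 7: declare f=(read d)=39 at depth 0
Step 8: enter scope (depth=1)
Step 9: exit scope (depth=0)
Step 10: declare c=(read b)=39 at depth 0
Step 11: declare f=(read c)=39 at depth 0
Step 12: declare c=(read f)=39 at depth 0
Step 13: declare f=(read b)=39 at depth 0
Step 14: enter scope (depth=1)
Step 15: declare b=(read a)=39 at depth 1
Step 16: exit scope (depth=0)
Visible at query point: a=39 b=39 c=39 d=39 f=39

Answer: 39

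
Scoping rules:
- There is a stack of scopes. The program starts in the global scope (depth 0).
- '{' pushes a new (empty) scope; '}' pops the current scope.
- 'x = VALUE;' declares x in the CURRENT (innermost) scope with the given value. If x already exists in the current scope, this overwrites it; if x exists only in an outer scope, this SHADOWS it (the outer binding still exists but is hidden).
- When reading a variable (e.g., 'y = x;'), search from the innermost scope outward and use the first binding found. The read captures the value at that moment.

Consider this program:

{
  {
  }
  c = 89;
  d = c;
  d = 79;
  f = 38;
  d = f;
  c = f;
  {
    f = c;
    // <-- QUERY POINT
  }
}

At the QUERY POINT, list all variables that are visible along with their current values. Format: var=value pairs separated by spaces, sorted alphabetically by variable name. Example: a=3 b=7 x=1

Step 1: enter scope (depth=1)
Step 2: enter scope (depth=2)
Step 3: exit scope (depth=1)
Step 4: declare c=89 at depth 1
Step 5: declare d=(read c)=89 at depth 1
Step 6: declare d=79 at depth 1
Step 7: declare f=38 at depth 1
Step 8: declare d=(read f)=38 at depth 1
Step 9: declare c=(read f)=38 at depth 1
Step 10: enter scope (depth=2)
Step 11: declare f=(read c)=38 at depth 2
Visible at query point: c=38 d=38 f=38

Answer: c=38 d=38 f=38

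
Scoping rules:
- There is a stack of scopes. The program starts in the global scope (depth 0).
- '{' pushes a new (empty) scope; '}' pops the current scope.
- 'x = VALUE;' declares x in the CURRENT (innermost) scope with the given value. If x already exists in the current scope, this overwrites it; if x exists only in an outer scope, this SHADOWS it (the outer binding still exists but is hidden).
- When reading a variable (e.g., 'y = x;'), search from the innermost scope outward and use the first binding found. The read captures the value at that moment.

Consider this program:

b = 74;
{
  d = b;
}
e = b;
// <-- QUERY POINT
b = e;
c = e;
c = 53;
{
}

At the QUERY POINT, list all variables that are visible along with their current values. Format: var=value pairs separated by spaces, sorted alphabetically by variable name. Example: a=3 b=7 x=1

Answer: b=74 e=74

Derivation:
Step 1: declare b=74 at depth 0
Step 2: enter scope (depth=1)
Step 3: declare d=(read b)=74 at depth 1
Step 4: exit scope (depth=0)
Step 5: declare e=(read b)=74 at depth 0
Visible at query point: b=74 e=74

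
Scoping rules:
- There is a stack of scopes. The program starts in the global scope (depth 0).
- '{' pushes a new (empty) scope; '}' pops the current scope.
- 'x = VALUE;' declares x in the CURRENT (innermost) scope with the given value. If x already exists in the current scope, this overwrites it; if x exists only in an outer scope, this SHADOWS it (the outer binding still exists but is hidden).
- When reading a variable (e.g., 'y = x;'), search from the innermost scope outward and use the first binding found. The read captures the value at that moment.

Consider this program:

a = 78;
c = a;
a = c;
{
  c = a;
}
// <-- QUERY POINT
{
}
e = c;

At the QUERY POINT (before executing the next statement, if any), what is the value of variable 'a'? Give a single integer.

Answer: 78

Derivation:
Step 1: declare a=78 at depth 0
Step 2: declare c=(read a)=78 at depth 0
Step 3: declare a=(read c)=78 at depth 0
Step 4: enter scope (depth=1)
Step 5: declare c=(read a)=78 at depth 1
Step 6: exit scope (depth=0)
Visible at query point: a=78 c=78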